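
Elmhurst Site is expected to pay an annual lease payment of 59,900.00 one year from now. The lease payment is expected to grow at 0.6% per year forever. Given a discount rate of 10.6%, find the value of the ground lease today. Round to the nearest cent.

599000.00

Growing perpetuity: P = D₁ / (r − g) = 59,900.0000 / (0.106 − 0.006) = 599,000.00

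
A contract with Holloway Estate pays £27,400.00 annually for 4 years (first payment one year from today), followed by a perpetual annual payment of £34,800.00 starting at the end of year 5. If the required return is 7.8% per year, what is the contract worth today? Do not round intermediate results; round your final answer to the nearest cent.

PV of 4-year annuity: £27,400.00 × [1 − (1+0.078)^−4] / 0.078 = 91157.75595
Perpetuity value at year 4: £34,800.00 / 0.078 = 446153.84615
PV of perpetuity: 446153.84615 / (1+0.078)^4 = 330376.84224
Total PV = 91157.75595 + 330376.84224 = 421534.59820

£421534.60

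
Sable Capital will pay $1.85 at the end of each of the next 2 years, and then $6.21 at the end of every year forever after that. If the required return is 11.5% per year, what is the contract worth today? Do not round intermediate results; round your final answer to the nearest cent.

$46.58

PV of 2-year annuity: $1.85 × [1 − (1+0.115)^−2] / 0.115 = 3.14726
Perpetuity value at year 2: $6.21 / 0.115 = 54.00000
PV of perpetuity: 54.00000 / (1+0.115)^2 = 43.43542
Total PV = 3.14726 + 43.43542 = 46.58268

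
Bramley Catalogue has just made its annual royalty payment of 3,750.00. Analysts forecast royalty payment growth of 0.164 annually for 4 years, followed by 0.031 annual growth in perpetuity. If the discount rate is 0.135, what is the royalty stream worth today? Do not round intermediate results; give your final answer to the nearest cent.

D_1 = 4365.00000
D_2 = 5080.86000
D_3 = 5914.12104
D_4 = 6884.03689
Terminal value at year 4: TV = D_4×(1+g_2)/(r−g_2) = 7097.44203/0.104 = 68244.63494
P_0 = D_1/(1+r)^1 + D_2/(1+r)^2 + D_3/(1+r)^3 + D_4/(1+r)^4 + TV/(1+r)^4
    = 3845.81498 + 3944.07809 + 4044.85189 + 4148.20053 + 41123.02643 = 57105.97192

57105.97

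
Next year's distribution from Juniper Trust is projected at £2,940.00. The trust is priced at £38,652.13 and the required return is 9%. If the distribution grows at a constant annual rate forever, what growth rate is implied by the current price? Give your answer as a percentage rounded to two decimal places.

1.39%

P = D₁/(r−g) ⇒ g = r − D₁/P = 0.09 − £2,940.00/£38,652.13 = 0.013937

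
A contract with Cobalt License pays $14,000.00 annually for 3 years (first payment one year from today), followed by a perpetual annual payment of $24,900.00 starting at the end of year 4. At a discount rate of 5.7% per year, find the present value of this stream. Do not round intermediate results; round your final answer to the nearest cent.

$407543.80

PV of 3-year annuity: $14,000.00 × [1 − (1+0.057)^−3] / 0.057 = 37630.85321
Perpetuity value at year 3: $24,900.00 / 0.057 = 436842.10526
PV of perpetuity: 436842.10526 / (1+0.057)^3 = 369912.94492
Total PV = 37630.85321 + 369912.94492 = 407543.79812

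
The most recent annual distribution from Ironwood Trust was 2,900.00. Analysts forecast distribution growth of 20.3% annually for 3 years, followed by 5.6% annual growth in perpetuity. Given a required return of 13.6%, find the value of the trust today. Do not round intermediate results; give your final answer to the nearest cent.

D_1 = 3488.70000
D_2 = 4196.90610
D_3 = 5048.87804
Terminal value at year 3: TV = D_3×(1+g_2)/(r−g_2) = 5331.61521/0.08 = 66645.19011
P_0 = D_1/(1+r)^1 + D_2/(1+r)^2 + D_3/(1+r)^3 + TV/(1+r)^3
    = 3071.03873 + 3252.16514 + 3443.97417 + 45460.45907 = 55227.63711

55227.64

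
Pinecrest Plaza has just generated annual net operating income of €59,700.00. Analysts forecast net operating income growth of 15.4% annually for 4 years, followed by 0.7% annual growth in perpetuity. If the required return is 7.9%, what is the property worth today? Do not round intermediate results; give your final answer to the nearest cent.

D_1 = 68893.80000
D_2 = 79503.44520
D_3 = 91746.97576
D_4 = 105876.01003
Terminal value at year 4: TV = D_4×(1+g_2)/(r−g_2) = 106617.14210/0.072 = 1480793.64025
P_0 = D_1/(1+r)^1 + D_2/(1+r)^2 + D_3/(1+r)^3 + D_4/(1+r)^4 + TV/(1+r)^4
    = 63849.67563 + 68287.79024 + 73034.39290 + 78110.92624 + 1092468.09332 = 1375750.87832

€1375750.88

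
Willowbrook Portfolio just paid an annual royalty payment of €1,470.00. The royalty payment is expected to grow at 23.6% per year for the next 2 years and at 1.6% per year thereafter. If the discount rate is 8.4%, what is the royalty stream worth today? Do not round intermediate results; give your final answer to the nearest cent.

D_1 = 1816.92000
D_2 = 2245.71312
Terminal value at year 2: TV = D_2×(1+g_2)/(r−g_2) = 2281.64453/0.068 = 33553.59603
P_0 = D_1/(1+r)^1 + D_2/(1+r)^2 + TV/(1+r)^2
    = 1676.12546 + 1911.15412 + 28554.89102 = 32142.17061

€32142.17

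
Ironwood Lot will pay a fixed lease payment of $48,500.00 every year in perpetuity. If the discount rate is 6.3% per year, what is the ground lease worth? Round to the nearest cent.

Level perpetuity: PV = C / r = $48,500.00 / 0.063 = $769,841.27

$769841.27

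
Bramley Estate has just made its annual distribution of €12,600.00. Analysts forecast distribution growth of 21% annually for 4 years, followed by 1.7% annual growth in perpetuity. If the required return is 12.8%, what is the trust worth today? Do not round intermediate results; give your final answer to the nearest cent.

€213102.86

D_1 = 15246.00000
D_2 = 18447.66000
D_3 = 22321.66860
D_4 = 27009.21901
Terminal value at year 4: TV = D_4×(1+g_2)/(r−g_2) = 27468.37573/0.111 = 247462.84441
P_0 = D_1/(1+r)^1 + D_2/(1+r)^2 + D_3/(1+r)^3 + D_4/(1+r)^4 + TV/(1+r)^4
    = 13515.95745 + 14498.50045 + 15552.46946 + 16683.05678 + 152852.87154 = 213102.85567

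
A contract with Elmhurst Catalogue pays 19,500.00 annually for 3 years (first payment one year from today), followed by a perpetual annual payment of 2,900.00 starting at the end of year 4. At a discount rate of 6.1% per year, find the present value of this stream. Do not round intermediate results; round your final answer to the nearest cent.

91831.01

PV of 3-year annuity: 19,500.00 × [1 − (1+0.061)^−3] / 0.061 = 52027.44538
Perpetuity value at year 3: 2,900.00 / 0.061 = 47540.98361
PV of perpetuity: 47540.98361 / (1+0.061)^3 = 39803.56865
Total PV = 52027.44538 + 39803.56865 = 91831.01403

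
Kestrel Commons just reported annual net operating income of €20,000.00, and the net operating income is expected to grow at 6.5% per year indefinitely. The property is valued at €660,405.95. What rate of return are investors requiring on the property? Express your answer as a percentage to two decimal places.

9.73%

D₁ = €20,000.00 × 1.065 = €21,300.0000
P = D₁/(r − g) ⇒ r = D₁/P + g = €21,300.0000/€660,405.95 + 0.065 = 0.032253 + 0.065 = 0.097253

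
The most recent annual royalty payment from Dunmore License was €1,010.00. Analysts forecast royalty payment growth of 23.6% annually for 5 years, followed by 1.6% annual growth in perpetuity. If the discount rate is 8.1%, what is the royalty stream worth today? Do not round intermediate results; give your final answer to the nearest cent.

D_1 = 1248.36000
D_2 = 1542.97296
D_3 = 1907.11458
D_4 = 2357.19362
D_5 = 2913.49131
Terminal value at year 5: TV = D_5×(1+g_2)/(r−g_2) = 2960.10717/0.065 = 45540.11037
P_0 = D_1/(1+r)^1 + D_2/(1+r)^2 + D_3/(1+r)^3 + D_4/(1+r)^4 + D_5/(1+r)^5 + TV/(1+r)^5
    = 1154.81961 + 1320.40429 + 1509.73146 + 1726.20544 + 1973.71871 + 30850.74166 = 38535.62117

€38535.62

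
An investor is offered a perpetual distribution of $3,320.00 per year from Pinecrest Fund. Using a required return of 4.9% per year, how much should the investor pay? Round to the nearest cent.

Level perpetuity: PV = C / r = $3,320.00 / 0.049 = $67,755.10

$67755.10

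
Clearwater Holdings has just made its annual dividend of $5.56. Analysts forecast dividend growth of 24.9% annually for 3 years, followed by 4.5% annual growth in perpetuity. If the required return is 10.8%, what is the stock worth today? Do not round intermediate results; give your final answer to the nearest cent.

D_1 = 6.94444
D_2 = 8.67361
D_3 = 10.83333
Terminal value at year 3: TV = D_3×(1+g_2)/(r−g_2) = 11.32083/0.063 = 179.69577
P_0 = D_1/(1+r)^1 + D_2/(1+r)^2 + D_3/(1+r)^3 + TV/(1+r)^3
    = 6.26755 + 7.06513 + 7.96421 + 132.10479 = 153.40168

$153.40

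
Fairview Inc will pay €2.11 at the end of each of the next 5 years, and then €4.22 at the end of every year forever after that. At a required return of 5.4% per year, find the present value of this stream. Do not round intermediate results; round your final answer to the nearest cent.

€69.11

PV of 5-year annuity: €2.11 × [1 − (1+0.054)^−5] / 0.054 = 9.03506
Perpetuity value at year 5: €4.22 / 0.054 = 78.14815
PV of perpetuity: 78.14815 / (1+0.054)^5 = 60.07802
Total PV = 9.03506 + 60.07802 = 69.11309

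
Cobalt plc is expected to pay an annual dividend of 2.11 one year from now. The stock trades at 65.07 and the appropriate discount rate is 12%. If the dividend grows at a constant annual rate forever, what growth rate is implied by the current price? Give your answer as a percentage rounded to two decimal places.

P = D₁/(r−g) ⇒ g = r − D₁/P = 0.12 − 2.11/65.07 = 0.087573

8.76%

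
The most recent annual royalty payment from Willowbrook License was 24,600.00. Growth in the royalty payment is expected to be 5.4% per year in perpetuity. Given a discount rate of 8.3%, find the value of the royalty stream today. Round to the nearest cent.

894082.76

D₁ = D₀ × (1 + g) = 24,600.00 × 1.054 = 25,928.4000
Growing perpetuity: P = D₁ / (r − g) = 25,928.4000 / (0.083 − 0.054) = 894,082.76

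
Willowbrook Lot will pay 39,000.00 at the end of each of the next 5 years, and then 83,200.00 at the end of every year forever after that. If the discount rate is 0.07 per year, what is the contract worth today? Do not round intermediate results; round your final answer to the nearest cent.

1007342.70

PV of 5-year annuity: 39,000.00 × [1 − (1+0.07)^−5] / 0.07 = 159907.70000
Perpetuity value at year 5: 83,200.00 / 0.07 = 1188571.42857
PV of perpetuity: 1188571.42857 / (1+0.07)^5 = 847435.00190
Total PV = 159907.70000 + 847435.00190 = 1007342.70190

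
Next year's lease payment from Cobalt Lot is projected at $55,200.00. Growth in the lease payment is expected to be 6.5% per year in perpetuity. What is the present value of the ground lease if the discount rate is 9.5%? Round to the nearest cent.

Growing perpetuity: P = D₁ / (r − g) = $55,200.0000 / (0.095 − 0.065) = $1,840,000.00

$1840000.00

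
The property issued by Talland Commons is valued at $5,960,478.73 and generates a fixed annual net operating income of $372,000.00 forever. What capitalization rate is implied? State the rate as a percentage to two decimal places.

P = C/r ⇒ r = C/P = $372,000.00/$5,960,478.73 = 0.062411

6.24%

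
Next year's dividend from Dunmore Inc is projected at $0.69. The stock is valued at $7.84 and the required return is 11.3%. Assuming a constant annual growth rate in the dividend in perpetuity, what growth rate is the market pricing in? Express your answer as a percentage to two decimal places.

2.50%

P = D₁/(r−g) ⇒ g = r − D₁/P = 0.113 − $0.69/$7.84 = 0.024990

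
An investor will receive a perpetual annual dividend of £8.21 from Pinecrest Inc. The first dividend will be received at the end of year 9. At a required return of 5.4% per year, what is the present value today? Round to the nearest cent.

£99.82

Value at end of year 8: C / r = £8.21 / 0.054 = £152.0370
Discount to today: PV = £152.0370 / (1 + 0.054)^8 = £152.0370 / 1.523088 = £99.82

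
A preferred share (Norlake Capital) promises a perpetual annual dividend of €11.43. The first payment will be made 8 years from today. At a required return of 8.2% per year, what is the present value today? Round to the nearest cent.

Value at end of year 7: C / r = €11.43 / 0.082 = €139.3902
Discount to today: PV = €139.3902 / (1 + 0.082)^7 = €139.3902 / 1.736164 = €80.29

€80.29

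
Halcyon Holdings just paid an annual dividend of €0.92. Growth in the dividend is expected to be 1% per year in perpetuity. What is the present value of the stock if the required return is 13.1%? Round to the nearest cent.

D₁ = D₀ × (1 + g) = €0.92 × 1.01 = €0.9292
Growing perpetuity: P = D₁ / (r − g) = €0.9292 / (0.131 − 0.01) = €7.68

€7.68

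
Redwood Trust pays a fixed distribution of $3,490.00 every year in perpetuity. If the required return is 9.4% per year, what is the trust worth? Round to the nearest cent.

Level perpetuity: PV = C / r = $3,490.00 / 0.094 = $37,127.66

$37127.66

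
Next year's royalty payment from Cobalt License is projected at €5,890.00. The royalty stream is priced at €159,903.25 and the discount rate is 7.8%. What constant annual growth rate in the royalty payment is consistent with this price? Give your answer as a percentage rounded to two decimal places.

4.12%

P = D₁/(r−g) ⇒ g = r − D₁/P = 0.078 − €5,890.00/€159,903.25 = 0.041165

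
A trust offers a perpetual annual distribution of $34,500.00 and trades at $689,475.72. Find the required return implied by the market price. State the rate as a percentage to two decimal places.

5.00%

P = C/r ⇒ r = C/P = $34,500.00/$689,475.72 = 0.050038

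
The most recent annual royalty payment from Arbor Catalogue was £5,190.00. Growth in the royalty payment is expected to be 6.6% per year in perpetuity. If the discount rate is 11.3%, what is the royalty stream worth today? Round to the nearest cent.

D₁ = D₀ × (1 + g) = £5,190.00 × 1.066 = £5,532.5400
Growing perpetuity: P = D₁ / (r − g) = £5,532.5400 / (0.113 − 0.066) = £117,713.62

£117713.62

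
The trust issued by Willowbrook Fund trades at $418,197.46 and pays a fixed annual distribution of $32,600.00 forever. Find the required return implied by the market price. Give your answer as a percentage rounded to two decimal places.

7.80%

P = C/r ⇒ r = C/P = $32,600.00/$418,197.46 = 0.077954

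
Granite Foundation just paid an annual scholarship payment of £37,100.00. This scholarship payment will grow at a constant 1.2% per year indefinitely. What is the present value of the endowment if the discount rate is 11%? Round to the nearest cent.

D₁ = D₀ × (1 + g) = £37,100.00 × 1.012 = £37,545.2000
Growing perpetuity: P = D₁ / (r − g) = £37,545.2000 / (0.11 − 0.012) = £383,114.29

£383114.29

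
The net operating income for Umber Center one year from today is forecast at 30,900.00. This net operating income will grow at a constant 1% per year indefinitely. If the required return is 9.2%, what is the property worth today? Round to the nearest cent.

Growing perpetuity: P = D₁ / (r − g) = 30,900.0000 / (0.092 − 0.01) = 376,829.27

376829.27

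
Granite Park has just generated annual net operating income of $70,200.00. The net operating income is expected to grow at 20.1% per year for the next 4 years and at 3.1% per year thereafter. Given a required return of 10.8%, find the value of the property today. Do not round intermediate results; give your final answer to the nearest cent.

D_1 = 84310.20000
D_2 = 101256.55020
D_3 = 121609.11679
D_4 = 146052.54927
Terminal value at year 4: TV = D_4×(1+g_2)/(r−g_2) = 150580.17829/0.077 = 1955586.73107
P_0 = D_1/(1+r)^1 + D_2/(1+r)^2 + D_3/(1+r)^3 + D_4/(1+r)^4 + TV/(1+r)^4
    = 76092.23827 + 82479.04166 + 89401.92151 + 96905.87341 + 1297531.88937 = 1642410.96421

$1642410.96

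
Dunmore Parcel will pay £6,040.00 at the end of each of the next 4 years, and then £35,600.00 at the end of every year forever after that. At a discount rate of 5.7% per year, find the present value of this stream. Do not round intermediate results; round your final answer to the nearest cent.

PV of 4-year annuity: £6,040.00 × [1 − (1+0.057)^−4] / 0.057 = 21073.81763
Perpetuity value at year 4: £35,600.00 / 0.057 = 624561.40351
PV of perpetuity: 624561.40351 / (1+0.057)^4 = 500351.48500
Total PV = 21073.81763 + 500351.48500 = 521425.30263

£521425.30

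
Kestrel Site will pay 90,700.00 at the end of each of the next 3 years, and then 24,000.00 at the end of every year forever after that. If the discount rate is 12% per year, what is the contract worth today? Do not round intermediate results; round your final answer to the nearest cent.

PV of 3-year annuity: 90,700.00 × [1 − (1+0.12)^−3] / 0.12 = 217846.09603
Perpetuity value at year 3: 24,000.00 / 0.12 = 200000.00000
PV of perpetuity: 200000.00000 / (1+0.12)^3 = 142356.04956
Total PV = 217846.09603 + 142356.04956 = 360202.14559

360202.15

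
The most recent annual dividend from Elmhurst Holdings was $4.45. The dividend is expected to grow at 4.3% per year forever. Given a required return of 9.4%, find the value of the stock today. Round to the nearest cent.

D₁ = D₀ × (1 + g) = $4.45 × 1.043 = $4.6414
Growing perpetuity: P = D₁ / (r − g) = $4.6414 / (0.094 − 0.043) = $91.01

$91.01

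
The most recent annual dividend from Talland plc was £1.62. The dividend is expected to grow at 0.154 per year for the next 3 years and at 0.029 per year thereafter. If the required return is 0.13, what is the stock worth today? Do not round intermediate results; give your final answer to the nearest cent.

£22.65

D_1 = 1.86948
D_2 = 2.15738
D_3 = 2.48962
Terminal value at year 3: TV = D_3×(1+g_2)/(r−g_2) = 2.56182/0.101 = 25.36451
P_0 = D_1/(1+r)^1 + D_2/(1+r)^2 + D_3/(1+r)^3 + TV/(1+r)^3
    = 1.65441 + 1.68954 + 1.72543 + 17.57888 = 22.64826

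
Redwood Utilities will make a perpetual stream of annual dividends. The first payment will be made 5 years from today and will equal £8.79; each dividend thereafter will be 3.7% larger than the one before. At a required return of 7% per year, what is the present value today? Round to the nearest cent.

£203.21

Value at end of year 4: C₁ / (r − g) = £8.79 / (0.07 − 0.037) = £266.3636
Discount to today: PV = £266.3636 / (1 + 0.07)^4 = £266.3636 / 1.310796 = £203.21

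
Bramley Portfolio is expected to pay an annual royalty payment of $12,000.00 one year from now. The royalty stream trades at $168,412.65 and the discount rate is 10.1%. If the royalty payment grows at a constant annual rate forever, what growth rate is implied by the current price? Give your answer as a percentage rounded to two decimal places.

2.97%

P = D₁/(r−g) ⇒ g = r − D₁/P = 0.101 − $12,000.00/$168,412.65 = 0.029746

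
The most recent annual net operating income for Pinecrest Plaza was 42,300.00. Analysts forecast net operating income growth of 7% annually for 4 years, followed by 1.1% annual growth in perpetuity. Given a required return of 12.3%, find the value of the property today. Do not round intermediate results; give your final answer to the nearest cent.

464851.48

D_1 = 45261.00000
D_2 = 48429.27000
D_3 = 51819.31890
D_4 = 55446.67122
Terminal value at year 4: TV = D_4×(1+g_2)/(r−g_2) = 56056.58461/0.112 = 500505.21970
P_0 = D_1/(1+r)^1 + D_2/(1+r)^2 + D_3/(1+r)^3 + D_4/(1+r)^4 + TV/(1+r)^4
    = 40303.65093 + 38401.51959 + 36589.15936 + 34862.33350 + 314694.81397 = 464851.47735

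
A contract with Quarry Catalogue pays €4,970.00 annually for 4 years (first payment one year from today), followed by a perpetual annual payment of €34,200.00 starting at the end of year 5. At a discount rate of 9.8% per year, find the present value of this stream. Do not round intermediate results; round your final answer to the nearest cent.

PV of 4-year annuity: €4,970.00 × [1 − (1+0.098)^−4] / 0.098 = 15822.68029
Perpetuity value at year 4: €34,200.00 / 0.098 = 348979.59184
PV of perpetuity: 348979.59184 / (1+0.098)^4 = 240099.17617
Total PV = 15822.68029 + 240099.17617 = 255921.85646

€255921.86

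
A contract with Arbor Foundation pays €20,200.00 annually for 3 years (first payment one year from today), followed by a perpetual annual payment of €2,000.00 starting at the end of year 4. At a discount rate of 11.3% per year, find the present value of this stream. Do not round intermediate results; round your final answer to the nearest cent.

PV of 3-year annuity: €20,200.00 × [1 − (1+0.113)^−3] / 0.113 = 49106.61023
Perpetuity value at year 3: €2,000.00 / 0.113 = 17699.11504
PV of perpetuity: 17699.11504 / (1+0.113)^3 = 12837.07443
Total PV = 49106.61023 + 12837.07443 = 61943.68466

€61943.68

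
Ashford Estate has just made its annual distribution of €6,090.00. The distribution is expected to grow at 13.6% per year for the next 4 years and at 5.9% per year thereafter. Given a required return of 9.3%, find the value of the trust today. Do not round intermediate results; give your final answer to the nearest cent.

D_1 = 6918.24000
D_2 = 7859.12064
D_3 = 8927.96105
D_4 = 10142.16375
Terminal value at year 4: TV = D_4×(1+g_2)/(r−g_2) = 10740.55141/0.034 = 315898.57090
P_0 = D_1/(1+r)^1 + D_2/(1+r)^2 + D_3/(1+r)^3 + D_4/(1+r)^4 + TV/(1+r)^4
    = 6329.58829 + 6578.60228 + 6837.41280 + 7106.40526 + 221343.62254 = 248195.63118

€248195.63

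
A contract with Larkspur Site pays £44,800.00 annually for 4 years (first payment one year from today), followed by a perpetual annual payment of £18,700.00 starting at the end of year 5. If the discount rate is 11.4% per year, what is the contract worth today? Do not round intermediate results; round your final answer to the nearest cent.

£244322.19

PV of 4-year annuity: £44,800.00 × [1 − (1+0.114)^−4] / 0.114 = 137810.81940
Perpetuity value at year 4: £18,700.00 / 0.114 = 164035.08772
PV of perpetuity: 164035.08772 / (1+0.114)^4 = 106511.37516
Total PV = 137810.81940 + 106511.37516 = 244322.19456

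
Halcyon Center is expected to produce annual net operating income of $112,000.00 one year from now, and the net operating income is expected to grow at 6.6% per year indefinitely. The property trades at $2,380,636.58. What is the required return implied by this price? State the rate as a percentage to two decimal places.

P = D₁/(r − g) ⇒ r = D₁/P + g = $112,000.0000/$2,380,636.58 + 0.066 = 0.047046 + 0.066 = 0.113046

11.30%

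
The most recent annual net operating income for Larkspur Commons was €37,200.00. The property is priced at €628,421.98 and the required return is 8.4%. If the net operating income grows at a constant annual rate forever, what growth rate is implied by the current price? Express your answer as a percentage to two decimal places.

P = D₀(1+g)/(r−g) ⇒ P(r−g) = D₀(1+g) ⇒ g(P+D₀) = P·r − D₀
g = (P·r − D₀)/(P + D₀) = (€628,421.98×0.084 − €37,200.00) / (€628,421.98 + €37,200.00) = 0.023418

2.34%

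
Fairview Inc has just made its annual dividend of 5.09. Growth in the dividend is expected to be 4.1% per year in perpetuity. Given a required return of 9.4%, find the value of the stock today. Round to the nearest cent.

99.98

D₁ = D₀ × (1 + g) = 5.09 × 1.041 = 5.2987
Growing perpetuity: P = D₁ / (r − g) = 5.2987 / (0.094 − 0.041) = 99.98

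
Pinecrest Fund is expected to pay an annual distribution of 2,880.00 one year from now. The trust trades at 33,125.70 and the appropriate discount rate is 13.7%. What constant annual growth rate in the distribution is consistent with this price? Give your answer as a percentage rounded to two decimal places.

P = D₁/(r−g) ⇒ g = r − D₁/P = 0.137 − 2,880.00/33,125.70 = 0.050058

5.01%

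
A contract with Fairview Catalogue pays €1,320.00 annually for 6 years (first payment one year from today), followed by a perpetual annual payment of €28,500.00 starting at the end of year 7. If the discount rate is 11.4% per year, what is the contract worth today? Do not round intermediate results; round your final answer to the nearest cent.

€136326.91

PV of 6-year annuity: €1,320.00 × [1 − (1+0.114)^−6] / 0.114 = 5520.54749
Perpetuity value at year 6: €28,500.00 / 0.114 = 250000.00000
PV of perpetuity: 250000.00000 / (1+0.114)^6 = 130806.36093
Total PV = 5520.54749 + 130806.36093 = 136326.90843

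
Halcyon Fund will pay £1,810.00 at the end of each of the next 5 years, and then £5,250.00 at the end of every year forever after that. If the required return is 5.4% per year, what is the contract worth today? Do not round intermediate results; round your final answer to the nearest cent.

PV of 5-year annuity: £1,810.00 × [1 − (1+0.054)^−5] / 0.054 = 7750.45629
Perpetuity value at year 5: £5,250.00 / 0.054 = 97222.22222
PV of perpetuity: 97222.22222 / (1+0.054)^5 = 74741.61697
Total PV = 7750.45629 + 74741.61697 = 82492.07326

£82492.07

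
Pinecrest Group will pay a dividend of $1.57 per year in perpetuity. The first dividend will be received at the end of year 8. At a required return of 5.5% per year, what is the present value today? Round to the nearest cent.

Value at end of year 7: C / r = $1.57 / 0.055 = $28.5455
Discount to today: PV = $28.5455 / (1 + 0.055)^7 = $28.5455 / 1.454679 = $19.62

$19.62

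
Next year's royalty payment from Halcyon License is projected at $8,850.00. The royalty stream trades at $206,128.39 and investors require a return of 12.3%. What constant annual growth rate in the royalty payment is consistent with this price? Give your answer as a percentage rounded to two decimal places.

P = D₁/(r−g) ⇒ g = r − D₁/P = 0.123 − $8,850.00/$206,128.39 = 0.080066

8.01%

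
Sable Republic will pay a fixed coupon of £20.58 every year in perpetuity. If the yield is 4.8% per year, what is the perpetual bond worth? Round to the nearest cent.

Level perpetuity: PV = C / r = £20.58 / 0.048 = £428.75

£428.75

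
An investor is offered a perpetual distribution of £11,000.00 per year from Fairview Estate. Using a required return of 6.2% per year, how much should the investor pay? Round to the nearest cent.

£177419.35

Level perpetuity: PV = C / r = £11,000.00 / 0.062 = £177,419.35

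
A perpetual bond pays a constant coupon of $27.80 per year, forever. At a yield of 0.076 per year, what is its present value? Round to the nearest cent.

Level perpetuity: PV = C / r = $27.80 / 0.076 = $365.79

$365.79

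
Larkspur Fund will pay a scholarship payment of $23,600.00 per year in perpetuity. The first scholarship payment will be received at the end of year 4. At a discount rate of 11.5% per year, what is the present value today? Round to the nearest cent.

$148043.57

Value at end of year 3: C / r = $23,600.00 / 0.115 = $205,217.3913
Discount to today: PV = $205,217.3913 / (1 + 0.115)^3 = $205,217.3913 / 1.386196 = $148,043.57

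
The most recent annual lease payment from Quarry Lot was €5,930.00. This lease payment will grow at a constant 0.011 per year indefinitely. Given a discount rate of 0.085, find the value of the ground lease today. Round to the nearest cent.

€81016.62

D₁ = D₀ × (1 + g) = €5,930.00 × 1.011 = €5,995.2300
Growing perpetuity: P = D₁ / (r − g) = €5,995.2300 / (0.085 − 0.011) = €81,016.62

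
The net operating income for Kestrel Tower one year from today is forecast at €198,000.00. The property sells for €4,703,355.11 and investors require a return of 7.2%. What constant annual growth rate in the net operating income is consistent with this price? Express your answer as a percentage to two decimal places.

2.99%

P = D₁/(r−g) ⇒ g = r − D₁/P = 0.072 − €198,000.00/€4,703,355.11 = 0.029902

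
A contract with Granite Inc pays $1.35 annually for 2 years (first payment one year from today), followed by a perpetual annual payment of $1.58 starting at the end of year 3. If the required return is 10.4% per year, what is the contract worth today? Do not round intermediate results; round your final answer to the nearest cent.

$14.80

PV of 2-year annuity: $1.35 × [1 − (1+0.104)^−2] / 0.104 = 2.33046
Perpetuity value at year 2: $1.58 / 0.104 = 15.19231
PV of perpetuity: 15.19231 / (1+0.104)^2 = 12.46481
Total PV = 2.33046 + 12.46481 = 14.79527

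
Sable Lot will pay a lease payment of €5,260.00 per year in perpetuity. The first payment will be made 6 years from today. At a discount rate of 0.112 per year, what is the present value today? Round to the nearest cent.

Value at end of year 5: C / r = €5,260.00 / 0.112 = €46,964.2857
Discount to today: PV = €46,964.2857 / (1 + 0.112)^5 = €46,964.2857 / 1.700294 = €27,621.28

€27621.28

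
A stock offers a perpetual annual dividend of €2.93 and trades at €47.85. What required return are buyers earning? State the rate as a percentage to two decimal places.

6.12%

P = C/r ⇒ r = C/P = €2.93/€47.85 = 0.061233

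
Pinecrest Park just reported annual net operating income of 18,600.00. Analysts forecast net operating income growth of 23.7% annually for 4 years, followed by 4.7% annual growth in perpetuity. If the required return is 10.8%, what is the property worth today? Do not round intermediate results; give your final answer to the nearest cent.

D_1 = 23008.20000
D_2 = 28461.14340
D_3 = 35206.43439
D_4 = 43550.35934
Terminal value at year 4: TV = D_4×(1+g_2)/(r−g_2) = 45597.22622/0.061 = 747495.51187
P_0 = D_1/(1+r)^1 + D_2/(1+r)^2 + D_3/(1+r)^3 + D_4/(1+r)^4 + TV/(1+r)^4
    = 20765.52347 + 23183.17015 + 25882.29375 + 28895.66550 + 495963.30779 = 594689.96065

594689.96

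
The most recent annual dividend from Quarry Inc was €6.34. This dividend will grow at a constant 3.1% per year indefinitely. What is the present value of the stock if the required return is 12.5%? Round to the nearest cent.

€69.54

D₁ = D₀ × (1 + g) = €6.34 × 1.031 = €6.5365
Growing perpetuity: P = D₁ / (r − g) = €6.5365 / (0.125 − 0.031) = €69.54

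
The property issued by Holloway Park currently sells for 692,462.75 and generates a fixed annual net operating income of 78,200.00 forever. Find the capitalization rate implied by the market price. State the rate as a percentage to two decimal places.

P = C/r ⇒ r = C/P = 78,200.00/692,462.75 = 0.112930

11.29%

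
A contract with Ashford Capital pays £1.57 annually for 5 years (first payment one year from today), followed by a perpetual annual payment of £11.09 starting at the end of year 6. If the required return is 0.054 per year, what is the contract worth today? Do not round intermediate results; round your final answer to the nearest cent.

PV of 5-year annuity: £1.57 × [1 − (1+0.054)^−5] / 0.054 = 6.72277
Perpetuity value at year 5: £11.09 / 0.054 = 205.37037
PV of perpetuity: 205.37037 / (1+0.054)^5 = 157.88277
Total PV = 6.72277 + 157.88277 = 164.60554

£164.61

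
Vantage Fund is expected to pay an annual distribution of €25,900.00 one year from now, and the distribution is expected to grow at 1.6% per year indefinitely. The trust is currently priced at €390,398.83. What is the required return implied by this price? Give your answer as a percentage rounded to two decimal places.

8.23%

P = D₁/(r − g) ⇒ r = D₁/P + g = €25,900.0000/€390,398.83 + 0.016 = 0.066342 + 0.016 = 0.082342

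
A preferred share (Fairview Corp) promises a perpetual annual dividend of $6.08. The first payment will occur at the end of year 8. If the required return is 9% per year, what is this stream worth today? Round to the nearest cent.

Value at end of year 7: C / r = $6.08 / 0.09 = $67.5556
Discount to today: PV = $67.5556 / (1 + 0.09)^7 = $67.5556 / 1.828039 = $36.96

$36.96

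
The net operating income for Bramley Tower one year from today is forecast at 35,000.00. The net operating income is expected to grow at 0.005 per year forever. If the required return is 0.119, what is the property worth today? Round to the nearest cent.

307017.54

Growing perpetuity: P = D₁ / (r − g) = 35,000.0000 / (0.119 − 0.005) = 307,017.54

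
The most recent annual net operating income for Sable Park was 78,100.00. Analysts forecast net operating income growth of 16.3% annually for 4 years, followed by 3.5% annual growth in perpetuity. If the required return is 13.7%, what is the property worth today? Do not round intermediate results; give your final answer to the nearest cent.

D_1 = 90830.30000
D_2 = 105635.63890
D_3 = 122854.24804
D_4 = 142879.49047
Terminal value at year 4: TV = D_4×(1+g_2)/(r−g_2) = 147880.27264/0.102 = 1449806.59449
P_0 = D_1/(1+r)^1 + D_2/(1+r)^2 + D_3/(1+r)^3 + D_4/(1+r)^4 + TV/(1+r)^4
    = 79885.92788 + 81712.69492 + 83581.23500 + 85492.50334 + 867497.46041 = 1198169.82155

1198169.82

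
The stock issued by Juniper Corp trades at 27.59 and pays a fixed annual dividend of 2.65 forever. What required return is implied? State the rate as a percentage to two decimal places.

P = C/r ⇒ r = C/P = 2.65/27.59 = 0.096049

9.60%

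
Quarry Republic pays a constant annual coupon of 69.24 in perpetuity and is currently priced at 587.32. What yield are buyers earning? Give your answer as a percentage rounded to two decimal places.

P = C/r ⇒ r = C/P = 69.24/587.32 = 0.117891

11.79%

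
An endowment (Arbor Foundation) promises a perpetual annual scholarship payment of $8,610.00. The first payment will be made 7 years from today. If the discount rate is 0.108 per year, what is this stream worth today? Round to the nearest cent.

Value at end of year 6: C / r = $8,610.00 / 0.108 = $79,722.2222
Discount to today: PV = $79,722.2222 / (1 + 0.108)^6 = $79,722.2222 / 1.850285 = $43,086.46

$43086.46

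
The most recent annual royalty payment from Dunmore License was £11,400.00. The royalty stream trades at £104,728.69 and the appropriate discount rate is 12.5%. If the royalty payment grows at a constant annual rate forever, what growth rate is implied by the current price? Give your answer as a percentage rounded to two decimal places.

P = D₀(1+g)/(r−g) ⇒ P(r−g) = D₀(1+g) ⇒ g(P+D₀) = P·r − D₀
g = (P·r − D₀)/(P + D₀) = (£104,728.69×0.125 − £11,400.00) / (£104,728.69 + £11,400.00) = 0.014562

1.46%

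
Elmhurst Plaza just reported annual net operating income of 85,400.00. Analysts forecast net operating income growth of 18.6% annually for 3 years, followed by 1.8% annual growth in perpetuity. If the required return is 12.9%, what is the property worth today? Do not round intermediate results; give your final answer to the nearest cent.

D_1 = 101284.40000
D_2 = 120123.29840
D_3 = 142466.23190
Terminal value at year 3: TV = D_3×(1+g_2)/(r−g_2) = 145030.62408/0.111 = 1306582.19889
P_0 = D_1/(1+r)^1 + D_2/(1+r)^2 + D_3/(1+r)^3 + TV/(1+r)^3
    = 89711.60319 + 94240.88696 + 98998.84140 + 907935.32021 = 1190886.65176

1190886.65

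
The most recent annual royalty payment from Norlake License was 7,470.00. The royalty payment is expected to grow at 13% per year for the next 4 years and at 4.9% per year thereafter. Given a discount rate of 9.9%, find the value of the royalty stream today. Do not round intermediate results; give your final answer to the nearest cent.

D_1 = 8441.10000
D_2 = 9538.44300
D_3 = 10778.44059
D_4 = 12179.63787
Terminal value at year 4: TV = D_4×(1+g_2)/(r−g_2) = 12776.44012/0.05 = 255528.80244
P_0 = D_1/(1+r)^1 + D_2/(1+r)^2 + D_3/(1+r)^3 + D_4/(1+r)^4 + TV/(1+r)^4
    = 7680.70974 + 7897.36306 + 8120.12762 + 8349.17581 + 175165.70845 = 207213.08468

207213.08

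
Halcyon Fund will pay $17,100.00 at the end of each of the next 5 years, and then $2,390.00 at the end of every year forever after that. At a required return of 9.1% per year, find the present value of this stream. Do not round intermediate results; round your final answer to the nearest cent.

$83332.36

PV of 5-year annuity: $17,100.00 × [1 − (1+0.091)^−5] / 0.091 = 66340.81468
Perpetuity value at year 5: $2,390.00 / 0.091 = 26263.73626
PV of perpetuity: 26263.73626 / (1+0.091)^5 = 16991.54053
Total PV = 66340.81468 + 16991.54053 = 83332.35521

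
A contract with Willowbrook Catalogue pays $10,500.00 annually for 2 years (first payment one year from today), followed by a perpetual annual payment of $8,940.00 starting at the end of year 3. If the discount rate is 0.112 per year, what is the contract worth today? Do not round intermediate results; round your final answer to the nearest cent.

PV of 2-year annuity: $10,500.00 × [1 − (1+0.112)^−2] / 0.112 = 17933.85436
Perpetuity value at year 2: $8,940.00 / 0.112 = 79821.42857
PV of perpetuity: 79821.42857 / (1+0.112)^2 = 64552.03258
Total PV = 17933.85436 + 64552.03258 = 82485.88693

$82485.89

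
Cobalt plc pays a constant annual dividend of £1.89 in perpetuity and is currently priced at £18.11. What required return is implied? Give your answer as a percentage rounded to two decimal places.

P = C/r ⇒ r = C/P = £1.89/£18.11 = 0.104362

10.44%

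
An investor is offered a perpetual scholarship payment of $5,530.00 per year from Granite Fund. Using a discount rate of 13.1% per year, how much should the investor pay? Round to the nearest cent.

Level perpetuity: PV = C / r = $5,530.00 / 0.131 = $42,213.74

$42213.74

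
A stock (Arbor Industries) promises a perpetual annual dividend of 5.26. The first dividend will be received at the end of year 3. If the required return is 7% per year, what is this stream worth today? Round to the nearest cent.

Value at end of year 2: C / r = 5.26 / 0.07 = 75.1429
Discount to today: PV = 75.1429 / (1 + 0.07)^2 = 75.1429 / 1.144900 = 65.63

65.63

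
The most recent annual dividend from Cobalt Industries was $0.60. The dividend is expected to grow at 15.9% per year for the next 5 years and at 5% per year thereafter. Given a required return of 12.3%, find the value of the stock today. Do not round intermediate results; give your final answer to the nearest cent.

D_1 = 0.69540
D_2 = 0.80597
D_3 = 0.93412
D_4 = 1.08264
D_5 = 1.25478
Terminal value at year 5: TV = D_5×(1+g_2)/(r−g_2) = 1.31752/0.073 = 18.04824
P_0 = D_1/(1+r)^1 + D_2/(1+r)^2 + D_3/(1+r)^3 + D_4/(1+r)^4 + D_5/(1+r)^5 + TV/(1+r)^5
    = 0.61923 + 0.63908 + 0.65957 + 0.68072 + 0.70254 + 10.10499 = 13.40614

$13.41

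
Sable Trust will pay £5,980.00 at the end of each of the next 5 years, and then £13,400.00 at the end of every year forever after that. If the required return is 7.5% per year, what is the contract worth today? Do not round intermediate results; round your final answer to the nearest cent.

£148646.20

PV of 5-year annuity: £5,980.00 × [1 − (1+0.075)^−5] / 0.075 = 24194.39171
Perpetuity value at year 5: £13,400.00 / 0.075 = 178666.66667
PV of perpetuity: 178666.66667 / (1+0.075)^5 = 124451.80898
Total PV = 24194.39171 + 124451.80898 = 148646.20069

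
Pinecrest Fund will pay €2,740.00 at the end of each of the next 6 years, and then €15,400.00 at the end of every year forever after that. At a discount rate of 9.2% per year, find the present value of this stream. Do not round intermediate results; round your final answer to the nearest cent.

€110936.63

PV of 6-year annuity: €2,740.00 × [1 − (1+0.092)^−6] / 0.092 = 12218.46808
Perpetuity value at year 6: €15,400.00 / 0.092 = 167391.30435
PV of perpetuity: 167391.30435 / (1+0.092)^6 = 98718.16257
Total PV = 12218.46808 + 98718.16257 = 110936.63065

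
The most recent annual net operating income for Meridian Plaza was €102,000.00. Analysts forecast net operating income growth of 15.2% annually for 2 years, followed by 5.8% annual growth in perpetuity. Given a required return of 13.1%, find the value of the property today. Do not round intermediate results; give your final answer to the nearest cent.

€1743425.02

D_1 = 117504.00000
D_2 = 135364.60800
Terminal value at year 2: TV = D_2×(1+g_2)/(r−g_2) = 143215.75526/0.073 = 1961859.66115
P_0 = D_1/(1+r)^1 + D_2/(1+r)^2 + TV/(1+r)^2
    = 103893.89920 + 105822.96365 + 1533708.15804 = 1743425.02089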